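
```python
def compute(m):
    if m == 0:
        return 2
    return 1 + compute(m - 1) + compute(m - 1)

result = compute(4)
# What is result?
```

compute(m) = 1 + 2·compute(m-1), compute(0)=2. Closed form: (2+1)·2^4 - 1 = 47.

Answer: 47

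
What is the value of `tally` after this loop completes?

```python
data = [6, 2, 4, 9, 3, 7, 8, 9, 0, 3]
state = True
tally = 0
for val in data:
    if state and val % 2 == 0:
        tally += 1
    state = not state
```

Count even values at even positions
`tally` takes the values: 0 → 1 → 2 → 3 → 4

Answer: 4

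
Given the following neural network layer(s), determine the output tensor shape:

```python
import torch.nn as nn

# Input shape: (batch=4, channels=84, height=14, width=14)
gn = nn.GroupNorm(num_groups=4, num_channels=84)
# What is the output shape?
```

Input: (4, 84, 14, 14) -> Output: (4, 84, 14, 14)

Answer: (4, 84, 14, 14)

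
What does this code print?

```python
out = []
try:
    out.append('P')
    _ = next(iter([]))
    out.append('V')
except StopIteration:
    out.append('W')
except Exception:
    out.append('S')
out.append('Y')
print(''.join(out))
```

Execution trace: 'P' (try body) → 'W' (except StopIteration) → 'Y' (after the try/except). Output: PWY

Answer: PWY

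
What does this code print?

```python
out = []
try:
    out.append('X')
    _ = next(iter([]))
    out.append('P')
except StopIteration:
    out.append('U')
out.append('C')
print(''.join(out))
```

Execution trace: 'X' (try body) → 'U' (except StopIteration) → 'C' (after the try/except). Output: XUC

Answer: XUC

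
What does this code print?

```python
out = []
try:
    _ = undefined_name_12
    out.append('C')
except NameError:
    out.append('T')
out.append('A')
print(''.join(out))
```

Execution trace: 'T' (except NameError) → 'A' (after the try/except). Output: TA

Answer: TA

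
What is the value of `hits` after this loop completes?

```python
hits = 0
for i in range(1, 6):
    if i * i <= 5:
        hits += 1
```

Count numbers where i² ≤ 5
`hits` takes the values: 0 → 1 → 2

Answer: 2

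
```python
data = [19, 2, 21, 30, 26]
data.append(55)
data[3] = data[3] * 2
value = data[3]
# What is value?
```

Trace:
`data = [19, 2, 21, 30, 26]` → data = [19, 2, 21, 30, 26]
`data.append(55)` → data = [19, 2, 21, 30, 26, 55]
`data[3] = data[3] * 2` → data = [19, 2, 21, 60, 26, 55]
`value = data[3]` → value = 60
So value = 60

Answer: 60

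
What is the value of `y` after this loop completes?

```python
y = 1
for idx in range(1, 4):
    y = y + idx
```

Start at 1, add 1 through 3
`y` takes the values: 1 → 2 → 4 → 7

Answer: 7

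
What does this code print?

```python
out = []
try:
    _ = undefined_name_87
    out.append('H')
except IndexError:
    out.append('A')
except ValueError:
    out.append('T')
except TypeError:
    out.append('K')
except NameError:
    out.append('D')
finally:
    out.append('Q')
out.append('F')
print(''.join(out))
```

Execution trace: 'D' (except NameError) → 'Q' (finally) → 'F' (after the try/except). Output: DQF

Answer: DQF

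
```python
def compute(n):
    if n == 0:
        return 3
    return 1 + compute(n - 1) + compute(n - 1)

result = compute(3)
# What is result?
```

compute(n) = 1 + 2·compute(n-1), compute(0)=3. Closed form: (3+1)·2^3 - 1 = 31.

Answer: 31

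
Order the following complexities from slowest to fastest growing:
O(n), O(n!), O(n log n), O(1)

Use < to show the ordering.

Ordered by growth rate: O(1) < O(n) < O(n log n) < O(n!)

Answer: O(1) < O(n) < O(n log n) < O(n!)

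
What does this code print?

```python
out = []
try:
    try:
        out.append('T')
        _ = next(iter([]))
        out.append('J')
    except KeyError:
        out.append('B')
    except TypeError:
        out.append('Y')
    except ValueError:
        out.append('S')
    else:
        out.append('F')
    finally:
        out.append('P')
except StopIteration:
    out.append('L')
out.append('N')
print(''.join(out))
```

Execution trace: 'T' (try body) → 'P' (finally) → 'L' (outer except StopIteration) → 'N' (after the try/except). Output: TPLN

Answer: TPLN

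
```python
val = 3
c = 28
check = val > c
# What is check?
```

Trace:
`val = 3` → val = 3
`c = 28` → c = 28
`check = val > c` → check = False
So check = False

Answer: False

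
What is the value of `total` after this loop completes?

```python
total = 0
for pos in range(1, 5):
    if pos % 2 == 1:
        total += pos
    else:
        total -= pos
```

Add odd, subtract even
`total` takes the values: 0 → 1 → -1 → 2 → -2

Answer: -2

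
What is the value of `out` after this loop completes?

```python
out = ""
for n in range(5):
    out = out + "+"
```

Repeat '+' 5 times
`out` takes the values: "" → "+" → "++" → "+++" → "++++" → "+++++"

Answer: "+++++"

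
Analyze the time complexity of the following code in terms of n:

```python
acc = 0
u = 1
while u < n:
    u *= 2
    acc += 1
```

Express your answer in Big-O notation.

Each loop level contributes: log n. Multiplying the contributions gives O(log n).

Answer: O(log n)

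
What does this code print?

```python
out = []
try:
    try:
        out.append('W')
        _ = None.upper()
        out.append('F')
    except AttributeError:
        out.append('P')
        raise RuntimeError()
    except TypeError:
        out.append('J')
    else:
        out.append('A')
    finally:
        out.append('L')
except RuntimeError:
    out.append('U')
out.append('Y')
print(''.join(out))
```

Execution trace: 'W' (inner try body) → 'P' (inner except AttributeError) → 'L' (inner finally) → 'U' (outer except RuntimeError) → 'Y' (after the try/except). Output: WPLUY

Answer: WPLUY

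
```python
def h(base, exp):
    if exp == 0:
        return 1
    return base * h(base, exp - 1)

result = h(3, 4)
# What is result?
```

h(3, 4) = 3 * 3 * 3 * 3 = 81

Answer: 81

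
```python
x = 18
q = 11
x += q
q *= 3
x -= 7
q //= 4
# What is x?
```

Trace:
`x = 18` → x = 18
`q = 11` → q = 11
`x += q` → x = 29
`q *= 3` → q = 33
`x -= 7` → x = 22
`q //= 4` → q = 8
So x = 22

Answer: 22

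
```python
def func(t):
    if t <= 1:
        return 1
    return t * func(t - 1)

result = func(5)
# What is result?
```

func(5) = 5 * 4 * 3 * 2 * 1 = 120

Answer: 120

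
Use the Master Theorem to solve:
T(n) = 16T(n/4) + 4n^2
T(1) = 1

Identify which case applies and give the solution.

a=16, b=4, f(n)=4n^2. log_4(16) = 2. Since c=2 = 2, Case 2 applies: T(n) = Θ(n^log_b(a) · log n) = O(n^2 log n).

Answer: O(n^2 log n) - Case 2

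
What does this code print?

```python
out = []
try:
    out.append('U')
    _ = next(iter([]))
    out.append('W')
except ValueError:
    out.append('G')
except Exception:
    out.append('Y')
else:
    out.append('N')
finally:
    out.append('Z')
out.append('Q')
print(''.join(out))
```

Execution trace: 'U' (try body) → 'Y' (except Exception) → 'Z' (finally) → 'Q' (after the try/except). Output: UYZQ

Answer: UYZQ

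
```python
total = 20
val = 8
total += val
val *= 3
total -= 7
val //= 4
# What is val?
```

Trace:
`total = 20` → total = 20
`val = 8` → val = 8
`total += val` → total = 28
`val *= 3` → val = 24
`total -= 7` → total = 21
`val //= 4` → val = 6
So val = 6

Answer: 6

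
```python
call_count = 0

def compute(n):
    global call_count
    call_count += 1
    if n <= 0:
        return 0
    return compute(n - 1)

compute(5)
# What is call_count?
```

Linear recursion stepping by 1: 6 calls from n=5 down to ≤0.

Answer: 6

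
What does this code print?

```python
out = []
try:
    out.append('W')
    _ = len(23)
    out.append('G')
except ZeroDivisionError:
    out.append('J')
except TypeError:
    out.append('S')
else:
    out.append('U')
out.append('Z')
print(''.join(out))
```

Execution trace: 'W' (try body) → 'S' (except TypeError) → 'Z' (after the try/except). Output: WSZ

Answer: WSZ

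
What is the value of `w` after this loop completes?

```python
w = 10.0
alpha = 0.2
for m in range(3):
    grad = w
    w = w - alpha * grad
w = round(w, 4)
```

Gradient descent: w = 10.0 * (1 - 0.2)^3
`w` takes the values: 10.0 → 8.0 → 6.4 → 5.12

Answer: 5.12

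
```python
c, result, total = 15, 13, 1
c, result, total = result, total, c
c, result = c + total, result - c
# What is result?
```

Trace:
`c, result, total = 15, 13, 1` → c = 15; result = 13; total = 1
`c, result, total = result, total, c` → c = 13; result = 1; total = 15
`c, result = c + total, result - c` → c = 28; result = -12
So result = -12

Answer: -12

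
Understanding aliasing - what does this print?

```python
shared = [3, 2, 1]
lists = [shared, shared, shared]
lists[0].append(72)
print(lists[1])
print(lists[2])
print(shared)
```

Key concept: list of same reference.
Step by step:
`shared = [3, 2, 1]` → shared = [3, 2, 1]
`lists = [shared, shared, shared]` → lists = [[3, 2, 1], [3, 2, 1], [3, 2, 1]]
`lists[0].append(72)` → shared = [3, 2, 1, 72]; lists = [[3, 2, 1, 72], [3, 2, 1, 72], [3, 2, 1, 72]]
`print(lists[1])` → prints [3, 2, 1, 72]
`print(lists[2])` → prints [3, 2, 1, 72]
`print(shared)` → prints [3, 2, 1, 72]

Answer:
[3, 2, 1, 72]
[3, 2, 1, 72]
[3, 2, 1, 72]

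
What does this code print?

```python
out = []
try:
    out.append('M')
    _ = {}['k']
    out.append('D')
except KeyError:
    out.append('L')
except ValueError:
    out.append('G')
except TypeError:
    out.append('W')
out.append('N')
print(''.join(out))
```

Execution trace: 'M' (try body) → 'L' (except KeyError) → 'N' (after the try/except). Output: MLN

Answer: MLN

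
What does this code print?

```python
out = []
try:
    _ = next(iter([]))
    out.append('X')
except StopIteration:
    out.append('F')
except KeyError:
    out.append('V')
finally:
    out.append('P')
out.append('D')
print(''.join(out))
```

Execution trace: 'F' (except StopIteration) → 'P' (finally) → 'D' (after the try/except). Output: FPD

Answer: FPD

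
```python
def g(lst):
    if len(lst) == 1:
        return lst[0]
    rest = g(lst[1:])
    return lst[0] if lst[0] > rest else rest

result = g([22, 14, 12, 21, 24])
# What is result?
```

Recursive max over [22, 14, 12, 21, 24] = 24

Answer: 24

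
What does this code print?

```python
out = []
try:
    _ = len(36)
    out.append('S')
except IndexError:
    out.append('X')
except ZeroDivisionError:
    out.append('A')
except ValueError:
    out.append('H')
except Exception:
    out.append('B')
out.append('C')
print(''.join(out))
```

Execution trace: 'B' (except Exception) → 'C' (after the try/except). Output: BC

Answer: BC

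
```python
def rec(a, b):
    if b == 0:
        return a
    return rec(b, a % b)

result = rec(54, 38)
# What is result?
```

rec(54, 38) -> rec(38, 16) -> rec(16, 6) -> rec(6, 4) -> rec(4, 2) -> rec(2, 0) -> 2

Answer: 2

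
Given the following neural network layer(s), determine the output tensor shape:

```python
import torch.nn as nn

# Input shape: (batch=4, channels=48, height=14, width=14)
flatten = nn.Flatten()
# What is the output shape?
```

Input: (4, 48, 14, 14) -> Output: (4, 9408)

Answer: (4, 9408)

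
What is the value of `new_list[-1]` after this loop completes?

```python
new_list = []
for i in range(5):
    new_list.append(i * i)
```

Last element of squares 0 to 4
`new_list` takes the values: [] → [0] → [0, 1] → [0, 1, 4] → [0, 1, 4, 9] → [0, 1, 4, 9, 16]
So `new_list[-1]` = 16

Answer: 16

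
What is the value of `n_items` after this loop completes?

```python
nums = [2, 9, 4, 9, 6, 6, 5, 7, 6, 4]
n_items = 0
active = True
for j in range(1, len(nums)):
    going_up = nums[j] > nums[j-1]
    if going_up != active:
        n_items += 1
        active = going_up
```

Count direction changes in [2, 9, 4, 9, 6, 6, 5, 7, 6, 4]
`n_items` takes the values: 0 → 1 → 2 → 3 → 4 → 5

Answer: 5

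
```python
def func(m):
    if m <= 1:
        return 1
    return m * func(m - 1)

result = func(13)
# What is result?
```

func(13) = 13 * 12 * 11 * 10 * 9 * 8 * 7 * 6 * 5 * 4 * 3 * 2 * 1 = 6227020800

Answer: 6227020800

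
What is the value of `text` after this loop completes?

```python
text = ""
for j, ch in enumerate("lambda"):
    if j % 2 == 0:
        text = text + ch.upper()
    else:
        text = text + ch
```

Uppercase even positions in 'lambda'
`text` takes the values: "" → "L" → "La" → "LaM" → "LaMb" → "LaMbD" → "LaMbDa"

Answer: "LaMbDa"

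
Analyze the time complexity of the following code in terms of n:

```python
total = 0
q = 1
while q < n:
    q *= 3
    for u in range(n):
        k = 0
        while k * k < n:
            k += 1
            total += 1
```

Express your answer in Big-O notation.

Each loop level contributes: log n × n × √n. Multiplying the contributions gives O(n√n log n).

Answer: O(n√n log n)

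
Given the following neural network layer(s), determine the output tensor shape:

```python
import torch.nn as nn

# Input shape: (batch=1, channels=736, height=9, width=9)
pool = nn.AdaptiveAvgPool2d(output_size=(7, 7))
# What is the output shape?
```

Input: (1, 736, 9, 9) -> Output: (1, 736, 7, 7)

Answer: (1, 736, 7, 7)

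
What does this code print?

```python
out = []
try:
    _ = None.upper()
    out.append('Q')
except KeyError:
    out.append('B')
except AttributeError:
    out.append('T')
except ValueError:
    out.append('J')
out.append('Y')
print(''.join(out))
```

Execution trace: 'T' (except AttributeError) → 'Y' (after the try/except). Output: TY

Answer: TY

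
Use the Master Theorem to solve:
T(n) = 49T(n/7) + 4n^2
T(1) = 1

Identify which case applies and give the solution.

a=49, b=7, f(n)=4n^2. log_7(49) = 2. Since c=2 = 2, Case 2 applies: T(n) = Θ(n^log_b(a) · log n) = O(n^2 log n).

Answer: O(n^2 log n) - Case 2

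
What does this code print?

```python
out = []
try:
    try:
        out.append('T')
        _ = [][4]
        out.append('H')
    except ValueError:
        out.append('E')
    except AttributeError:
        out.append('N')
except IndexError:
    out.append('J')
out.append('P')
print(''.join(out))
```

Execution trace: 'T' (try body) → 'J' (outer except IndexError) → 'P' (after the try/except). Output: TJP

Answer: TJP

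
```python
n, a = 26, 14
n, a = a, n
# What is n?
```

Trace:
`n, a = 26, 14` → n = 26; a = 14
`n, a = a, n` → n = 14; a = 26
So n = 14

Answer: 14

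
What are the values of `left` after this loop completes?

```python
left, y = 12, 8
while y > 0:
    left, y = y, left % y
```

GCD of 12 and 8
`left` takes the values: 12 → 8 → 4

Answer: 4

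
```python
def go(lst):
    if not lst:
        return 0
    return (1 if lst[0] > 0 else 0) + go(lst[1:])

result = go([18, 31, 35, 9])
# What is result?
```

Count of positive elements in [18, 31, 35, 9] = 4

Answer: 4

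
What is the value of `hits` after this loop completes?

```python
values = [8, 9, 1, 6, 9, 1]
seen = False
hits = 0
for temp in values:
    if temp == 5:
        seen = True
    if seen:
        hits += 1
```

Count elements after first 5 in [8, 9, 1, 6, 9, 1]
`hits` takes the values: 0

Answer: 0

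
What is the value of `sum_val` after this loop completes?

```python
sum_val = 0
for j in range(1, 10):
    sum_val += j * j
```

Sum of squares 1² to 9² = 285
`sum_val` takes the values: 0 → 1 → 5 → 14 → 30 → 55 → 91 → 140 → 204 → 285

Answer: 285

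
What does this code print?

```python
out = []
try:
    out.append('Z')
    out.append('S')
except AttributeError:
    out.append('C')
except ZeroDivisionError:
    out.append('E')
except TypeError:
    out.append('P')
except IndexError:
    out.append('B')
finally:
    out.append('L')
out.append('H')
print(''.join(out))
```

Execution trace: 'Z' (try body) → 'S' (try body, no exception) → 'L' (finally) → 'H' (after the try/except). Output: ZSLH

Answer: ZSLH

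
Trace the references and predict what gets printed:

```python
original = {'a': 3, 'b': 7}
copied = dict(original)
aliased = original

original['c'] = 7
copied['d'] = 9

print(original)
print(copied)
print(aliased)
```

Key concept: dict() creates copy, assignment creates alias.
Step by step:
`original = {'a': 3, 'b': 7}` → original = {'a': 3, 'b': 7}
`copied = dict(original)` → copied = {'a': 3, 'b': 7}
`aliased = original` → aliased = {'a': 3, 'b': 7} (same object as original)
`original['c'] = 7` → original = {'a': 3, 'b': 7, 'c': 7} (same object as aliased); aliased = {'a': 3, 'b': 7, 'c': 7} (same object as original)
`copied['d'] = 9` → copied = {'a': 3, 'b': 7, 'd': 9}
`print(original)` → prints {'a': 3, 'b': 7, 'c': 7}
`print(copied)` → prints {'a': 3, 'b': 7, 'd': 9}
`print(aliased)` → prints {'a': 3, 'b': 7, 'c': 7}

Answer:
{'a': 3, 'b': 7, 'c': 7}
{'a': 3, 'b': 7, 'd': 9}
{'a': 3, 'b': 7, 'c': 7}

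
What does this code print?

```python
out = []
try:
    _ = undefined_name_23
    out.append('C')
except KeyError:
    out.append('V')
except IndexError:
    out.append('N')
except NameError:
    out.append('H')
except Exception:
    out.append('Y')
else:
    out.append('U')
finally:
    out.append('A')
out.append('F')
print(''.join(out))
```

Execution trace: 'H' (except NameError) → 'A' (finally) → 'F' (after the try/except). Output: HAF

Answer: HAF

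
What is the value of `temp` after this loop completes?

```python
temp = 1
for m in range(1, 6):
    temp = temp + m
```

Start at 1, add 1 through 5
`temp` takes the values: 1 → 2 → 4 → 7 → 11 → 16

Answer: 16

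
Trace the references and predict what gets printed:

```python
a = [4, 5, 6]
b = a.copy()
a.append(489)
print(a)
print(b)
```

Key concept: list.copy() creates independent copy.
Step by step:
`a = [4, 5, 6]` → a = [4, 5, 6]
`b = a.copy()` → b = [4, 5, 6]
`a.append(489)` → a = [4, 5, 6, 489]
`print(a)` → prints [4, 5, 6, 489]
`print(b)` → prints [4, 5, 6]

Answer:
[4, 5, 6, 489]
[4, 5, 6]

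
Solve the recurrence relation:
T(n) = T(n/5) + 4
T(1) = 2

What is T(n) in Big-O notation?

Each step divides n by 5 and adds 4. After log_5(n) steps we reach T(1)=2. So T(n) = 4·log_5(n) + 2 = O(log n).

Answer: O(log n)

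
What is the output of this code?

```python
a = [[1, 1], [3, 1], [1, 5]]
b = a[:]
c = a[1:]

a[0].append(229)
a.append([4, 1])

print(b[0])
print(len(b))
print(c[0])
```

Key concept: slice with nested mutation.
Step by step:
`a = [[1, 1], [3, 1], [1, 5]]` → a = [[1, 1], [3, 1], [1, 5]]
`b = a[:]` → b = [[1, 1], [3, 1], [1, 5]]
`c = a[1:]` → c = [[3, 1], [1, 5]]
`a[0].append(229)` → a = [[1, 1, 229], [3, 1], [1, 5]]; b = [[1, 1, 229], [3, 1], [1, 5]]
`a.append([4, 1])` → a = [[1, 1, 229], [3, 1], [1, 5], [4, 1]]
`print(b[0])` → prints [1, 1, 229]
`print(len(b))` → prints 3
`print(c[0])` → prints [3, 1]

Answer:
[1, 1, 229]
3
[3, 1]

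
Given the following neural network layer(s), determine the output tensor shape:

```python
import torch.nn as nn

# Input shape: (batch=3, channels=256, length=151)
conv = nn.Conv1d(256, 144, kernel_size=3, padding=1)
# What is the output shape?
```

Input: (3, 256, 151) -> Output: (3, 144, 151)

Answer: (3, 144, 151)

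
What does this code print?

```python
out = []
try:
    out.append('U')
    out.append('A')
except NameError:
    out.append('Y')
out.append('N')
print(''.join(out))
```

Execution trace: 'U' (try body) → 'A' (try body, no exception) → 'N' (after the try/except). Output: UAN

Answer: UAN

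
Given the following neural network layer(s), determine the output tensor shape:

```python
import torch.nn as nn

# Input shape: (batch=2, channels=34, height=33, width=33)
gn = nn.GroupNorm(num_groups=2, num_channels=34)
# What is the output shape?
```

Input: (2, 34, 33, 33) -> Output: (2, 34, 33, 33)

Answer: (2, 34, 33, 33)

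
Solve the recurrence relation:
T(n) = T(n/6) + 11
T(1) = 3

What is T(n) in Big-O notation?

Each step divides n by 6 and adds 11. After log_6(n) steps we reach T(1)=3. So T(n) = 11·log_6(n) + 3 = O(log n).

Answer: O(log n)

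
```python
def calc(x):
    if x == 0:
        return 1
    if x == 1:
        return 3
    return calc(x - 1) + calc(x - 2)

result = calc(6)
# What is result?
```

Build up from base cases: calc(0)=1, calc(1)=3, calc(2)=4, calc(3)=7, calc(4)=11, calc(5)=18, calc(6)=29

Answer: 29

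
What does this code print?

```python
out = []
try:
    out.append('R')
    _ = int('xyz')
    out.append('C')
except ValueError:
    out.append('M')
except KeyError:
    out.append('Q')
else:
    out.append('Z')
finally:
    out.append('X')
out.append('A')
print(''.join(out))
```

Execution trace: 'R' (try body) → 'M' (except ValueError) → 'X' (finally) → 'A' (after the try/except). Output: RMXA

Answer: RMXA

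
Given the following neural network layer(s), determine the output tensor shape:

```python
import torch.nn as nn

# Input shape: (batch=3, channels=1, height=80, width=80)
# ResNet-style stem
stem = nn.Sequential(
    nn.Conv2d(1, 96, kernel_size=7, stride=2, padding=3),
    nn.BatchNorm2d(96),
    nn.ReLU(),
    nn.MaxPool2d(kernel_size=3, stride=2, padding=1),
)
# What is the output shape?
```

Input: (3, 1, 80, 80) -> after Conv2d 7x7 stride=2: (3, 96, 40, 40) -> Output: (3, 96, 20, 20)

Answer: (3, 96, 20, 20)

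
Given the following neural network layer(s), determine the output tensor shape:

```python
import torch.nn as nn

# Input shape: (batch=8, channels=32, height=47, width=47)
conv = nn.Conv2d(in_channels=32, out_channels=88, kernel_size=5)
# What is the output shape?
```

Input: (8, 32, 47, 47) -> Output: (8, 88, 43, 43)

Answer: (8, 88, 43, 43)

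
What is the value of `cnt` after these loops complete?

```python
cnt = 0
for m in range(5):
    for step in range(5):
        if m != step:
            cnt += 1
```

5² - 5 (exclude diagonal)
`cnt` takes the values: 0 → 1 → 2 → 3 → 4 → 5 → 6 → 7 → 8 → 9 → 10 → 11 → 12 → 13 → 14 → 15 → 16 → 17 → 18 → 19 → 20

Answer: 20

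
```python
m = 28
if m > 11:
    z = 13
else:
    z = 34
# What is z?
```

Trace:
`m = 28` → m = 28
`if m > 11: ...` → m > 11 is True → z = 13
So z = 13

Answer: 13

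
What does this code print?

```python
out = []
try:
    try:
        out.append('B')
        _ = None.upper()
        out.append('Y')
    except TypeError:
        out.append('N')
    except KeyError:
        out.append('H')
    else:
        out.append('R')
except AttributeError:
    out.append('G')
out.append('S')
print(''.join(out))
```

Execution trace: 'B' (try body) → 'G' (outer except AttributeError) → 'S' (after the try/except). Output: BGS

Answer: BGS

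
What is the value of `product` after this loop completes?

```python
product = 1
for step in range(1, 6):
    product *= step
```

5! = 120
`product` takes the values: 1 → 2 → 6 → 24 → 120

Answer: 120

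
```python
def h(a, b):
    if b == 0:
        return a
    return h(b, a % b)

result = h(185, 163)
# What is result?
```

h(185, 163) -> h(163, 22) -> h(22, 9) -> h(9, 4) -> h(4, 1) -> h(1, 0) -> 1

Answer: 1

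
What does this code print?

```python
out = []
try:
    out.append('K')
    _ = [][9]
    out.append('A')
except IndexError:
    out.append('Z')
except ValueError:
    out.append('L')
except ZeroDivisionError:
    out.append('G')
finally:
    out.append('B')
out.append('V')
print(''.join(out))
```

Execution trace: 'K' (try body) → 'Z' (except IndexError) → 'B' (finally) → 'V' (after the try/except). Output: KZBV

Answer: KZBV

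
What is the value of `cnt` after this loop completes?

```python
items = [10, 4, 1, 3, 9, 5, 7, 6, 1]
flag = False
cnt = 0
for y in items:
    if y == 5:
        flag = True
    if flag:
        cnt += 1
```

Count elements after first 5 in [10, 4, 1, 3, 9, 5, 7, 6, 1]
`cnt` takes the values: 0 → 1 → 2 → 3 → 4

Answer: 4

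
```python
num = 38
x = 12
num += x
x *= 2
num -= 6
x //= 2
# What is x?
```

Trace:
`num = 38` → num = 38
`x = 12` → x = 12
`num += x` → num = 50
`x *= 2` → x = 24
`num -= 6` → num = 44
`x //= 2` → x = 12
So x = 12

Answer: 12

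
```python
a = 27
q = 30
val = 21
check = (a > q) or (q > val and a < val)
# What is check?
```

Trace:
`a = 27` → a = 27
`q = 30` → q = 30
`val = 21` → val = 21
`check = (a > q) or (q > val and a < val)` → check = False
So check = False

Answer: False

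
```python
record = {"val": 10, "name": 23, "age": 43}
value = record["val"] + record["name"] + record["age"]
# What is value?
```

Trace:
`record = {"val": 10, "name": 23, "age": 43}` → record = {'val': 10, 'name': 23, 'age': 43}
`value = record["val"] + record["name"] + record["age"]` → value = 76
So value = 76

Answer: 76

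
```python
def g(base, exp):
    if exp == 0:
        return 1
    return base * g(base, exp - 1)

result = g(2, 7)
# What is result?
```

g(2, 7) = 2 * 2 * 2 * 2 * 2 * 2 * 2 = 128

Answer: 128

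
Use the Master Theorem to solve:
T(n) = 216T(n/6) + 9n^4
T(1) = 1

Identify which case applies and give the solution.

a=216, b=6, f(n)=9n^4. log_6(216) = 3. Since c=4 > 3 and the regularity condition holds (216(n/6)^4 = (216/6^4)n^4 with 216/6^4 < 1), Case 3 applies: T(n) = Θ(f(n)) = O(n^4).

Answer: O(n^4) - Case 3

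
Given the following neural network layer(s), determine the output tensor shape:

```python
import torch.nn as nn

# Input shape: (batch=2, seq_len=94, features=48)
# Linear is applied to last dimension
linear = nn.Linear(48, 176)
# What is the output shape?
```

Input: (2, 94, 48) -> Output: (2, 94, 176)

Answer: (2, 94, 176)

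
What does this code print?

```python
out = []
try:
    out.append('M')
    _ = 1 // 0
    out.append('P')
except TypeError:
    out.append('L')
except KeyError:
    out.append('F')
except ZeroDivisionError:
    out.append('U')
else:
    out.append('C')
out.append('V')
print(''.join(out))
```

Execution trace: 'M' (try body) → 'U' (except ZeroDivisionError) → 'V' (after the try/except). Output: MUV

Answer: MUV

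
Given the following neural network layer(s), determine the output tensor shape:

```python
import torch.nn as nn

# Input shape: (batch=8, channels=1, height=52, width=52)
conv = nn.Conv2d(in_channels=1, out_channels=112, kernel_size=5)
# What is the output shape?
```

Input: (8, 1, 52, 52) -> Output: (8, 112, 48, 48)

Answer: (8, 112, 48, 48)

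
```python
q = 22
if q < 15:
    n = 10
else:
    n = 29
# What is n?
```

Trace:
`q = 22` → q = 22
`if q < 15: ...` → q < 15 is False, take else branch → n = 29
So n = 29

Answer: 29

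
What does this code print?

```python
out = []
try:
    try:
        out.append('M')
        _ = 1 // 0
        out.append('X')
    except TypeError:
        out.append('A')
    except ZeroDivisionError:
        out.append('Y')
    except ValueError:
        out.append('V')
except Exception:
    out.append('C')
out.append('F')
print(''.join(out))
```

Execution trace: 'M' (inner try body) → 'Y' (inner except ZeroDivisionError) → 'F' (after the try/except). Output: MYF

Answer: MYF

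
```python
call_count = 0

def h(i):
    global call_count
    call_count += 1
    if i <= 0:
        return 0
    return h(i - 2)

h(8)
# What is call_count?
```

Linear recursion stepping by 2: 5 calls from i=8 down to ≤0.

Answer: 5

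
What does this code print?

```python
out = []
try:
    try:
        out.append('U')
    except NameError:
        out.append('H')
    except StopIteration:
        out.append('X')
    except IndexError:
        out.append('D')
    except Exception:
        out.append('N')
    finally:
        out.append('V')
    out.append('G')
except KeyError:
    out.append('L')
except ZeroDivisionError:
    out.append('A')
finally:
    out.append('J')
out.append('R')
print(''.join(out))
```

Execution trace: 'U' (inner try body, no exception) → 'V' (inner finally) → 'G' (try body, no exception) → 'J' (finally) → 'R' (after the try/except). Output: UVGJR

Answer: UVGJR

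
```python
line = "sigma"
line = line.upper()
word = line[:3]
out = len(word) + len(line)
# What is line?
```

Trace:
`line = "sigma"` → line = 'sigma'
`line = line.upper()` → line = 'SIGMA'
`word = line[:3]` → word = 'SIG'
`out = len(word) + len(line)` → out = 8
So line = 'SIGMA'

Answer: 'SIGMA'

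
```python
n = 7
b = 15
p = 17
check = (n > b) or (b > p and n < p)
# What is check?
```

Trace:
`n = 7` → n = 7
`b = 15` → b = 15
`p = 17` → p = 17
`check = (n > b) or (b > p and n < p)` → check = False
So check = False

Answer: False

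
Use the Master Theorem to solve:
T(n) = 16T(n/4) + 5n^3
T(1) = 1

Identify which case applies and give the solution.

a=16, b=4, f(n)=5n^3. log_4(16) = 2. Since c=3 > 2 and the regularity condition holds (16(n/4)^3 = (16/4^3)n^3 with 16/4^3 < 1), Case 3 applies: T(n) = Θ(f(n)) = O(n^3).

Answer: O(n^3) - Case 3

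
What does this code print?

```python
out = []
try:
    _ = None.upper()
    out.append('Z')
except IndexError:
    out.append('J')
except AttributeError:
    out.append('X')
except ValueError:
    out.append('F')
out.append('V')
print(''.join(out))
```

Execution trace: 'X' (except AttributeError) → 'V' (after the try/except). Output: XV

Answer: XV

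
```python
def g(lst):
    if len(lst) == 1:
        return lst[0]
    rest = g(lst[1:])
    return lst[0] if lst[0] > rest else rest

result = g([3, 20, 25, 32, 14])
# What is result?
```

Recursive max over [3, 20, 25, 32, 14] = 32

Answer: 32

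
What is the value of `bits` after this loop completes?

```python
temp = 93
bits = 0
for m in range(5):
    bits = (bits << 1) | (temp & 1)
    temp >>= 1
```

Reverse lowest 5 bits of 93
`bits` takes the values: 0 → 1 → 2 → 5 → 11 → 23

Answer: 23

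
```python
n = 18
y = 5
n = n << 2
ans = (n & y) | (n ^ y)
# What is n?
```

Trace:
`n = 18` → n = 18
`y = 5` → y = 5
`n = n << 2` → n = 72
`ans = (n & y) | (n ^ y)` → ans = 77
So n = 72

Answer: 72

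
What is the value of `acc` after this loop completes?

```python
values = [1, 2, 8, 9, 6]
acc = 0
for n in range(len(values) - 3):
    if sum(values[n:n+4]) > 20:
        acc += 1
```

Count windows with sum > 20
`acc` takes the values: 0 → 1

Answer: 1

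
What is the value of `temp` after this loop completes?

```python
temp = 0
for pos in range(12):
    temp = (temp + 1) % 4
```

Increment mod 4, 12 times = 0
`temp` takes the values: 0 → 1 → 2 → 3 → 0 → 1 → 2 → 3 → 0 → 1 → 2 → 3 → 0

Answer: 0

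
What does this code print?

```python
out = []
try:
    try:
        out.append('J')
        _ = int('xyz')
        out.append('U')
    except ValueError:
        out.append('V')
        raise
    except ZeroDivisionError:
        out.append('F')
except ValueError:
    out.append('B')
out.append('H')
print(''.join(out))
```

Execution trace: 'J' (inner try body) → 'V' (inner except ValueError) → 'B' (outer except ValueError) → 'H' (after the try/except). Output: JVBH

Answer: JVBH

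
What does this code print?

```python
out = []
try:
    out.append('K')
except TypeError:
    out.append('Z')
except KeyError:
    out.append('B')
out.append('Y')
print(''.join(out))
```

Execution trace: 'K' (try body, no exception) → 'Y' (after the try/except). Output: KY

Answer: KY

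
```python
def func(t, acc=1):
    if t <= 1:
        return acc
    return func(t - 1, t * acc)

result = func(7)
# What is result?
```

Accumulator trace (n, acc): (7, 1) -> (6, 7) -> (5, 42) -> (4, 210) -> (3, 840) -> (2, 2520) -> (1, 5040) -> return 5040

Answer: 5040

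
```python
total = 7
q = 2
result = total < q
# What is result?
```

Trace:
`total = 7` → total = 7
`q = 2` → q = 2
`result = total < q` → result = False
So result = False

Answer: False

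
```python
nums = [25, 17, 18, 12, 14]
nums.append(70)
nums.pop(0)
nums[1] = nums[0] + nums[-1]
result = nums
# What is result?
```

Trace:
`nums = [25, 17, 18, 12, 14]` → nums = [25, 17, 18, 12, 14]
`nums.append(70)` → nums = [25, 17, 18, 12, 14, 70]
`nums.pop(0)` → nums = [17, 18, 12, 14, 70]
`nums[1] = nums[0] + nums[-1]` → nums = [17, 87, 12, 14, 70]
`result = nums` → result = [17, 87, 12, 14, 70]
So result = [17, 87, 12, 14, 70]

Answer: [17, 87, 12, 14, 70]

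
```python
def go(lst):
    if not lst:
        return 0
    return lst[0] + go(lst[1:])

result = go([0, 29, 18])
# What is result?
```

0 + 29 + 18 + 0 = 47

Answer: 47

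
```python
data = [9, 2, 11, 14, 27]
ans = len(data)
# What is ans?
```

Trace:
`data = [9, 2, 11, 14, 27]` → data = [9, 2, 11, 14, 27]
`ans = len(data)` → ans = 5
So ans = 5

Answer: 5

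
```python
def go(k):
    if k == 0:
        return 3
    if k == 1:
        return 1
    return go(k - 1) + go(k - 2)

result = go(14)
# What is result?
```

Build up from base cases: go(0)=3, go(1)=1, go(2)=4, go(3)=5, go(4)=9, go(5)=14, go(6)=23, ..., go(14)=1076

Answer: 1076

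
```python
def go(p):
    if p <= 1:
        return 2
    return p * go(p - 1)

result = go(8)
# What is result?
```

go(8) = 8 * 7 * 6 * 5 * 4 * 3 * 2 * 2 = 80640

Answer: 80640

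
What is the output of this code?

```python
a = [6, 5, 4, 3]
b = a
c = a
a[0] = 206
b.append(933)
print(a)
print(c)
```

Key concept: multiple aliases.
Step by step:
`a = [6, 5, 4, 3]` → a = [6, 5, 4, 3]
`b = a` → b = [6, 5, 4, 3] (same object as a)
`c = a` → c = [6, 5, 4, 3] (same object as a, b)
`a[0] = 206` → a = [206, 5, 4, 3] (same object as b, c); b = [206, 5, 4, 3] (same object as a, c); c = [206, 5, 4, 3] (same object as a, b)
`b.append(933)` → a = [206, 5, 4, 3, 933] (same object as b, c); b = [206, 5, 4, 3, 933] (same object as a, c); c = [206, 5, 4, 3, 933] (same object as a, b)
`print(a)` → prints [206, 5, 4, 3, 933]
`print(c)` → prints [206, 5, 4, 3, 933]

Answer:
[206, 5, 4, 3, 933]
[206, 5, 4, 3, 933]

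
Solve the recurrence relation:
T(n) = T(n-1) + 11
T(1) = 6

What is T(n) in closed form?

Unrolling: T(n) = T(1) + 11·(n-1) = 6 + 11(n-1) = 11n - 5.

Answer: T(n) = 11n - 5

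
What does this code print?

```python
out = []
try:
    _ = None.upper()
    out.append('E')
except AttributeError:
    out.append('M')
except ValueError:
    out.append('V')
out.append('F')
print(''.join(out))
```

Execution trace: 'M' (except AttributeError) → 'F' (after the try/except). Output: MF

Answer: MF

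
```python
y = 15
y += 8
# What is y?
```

Trace:
`y = 15` → y = 15
`y += 8` → y = 23
So y = 23

Answer: 23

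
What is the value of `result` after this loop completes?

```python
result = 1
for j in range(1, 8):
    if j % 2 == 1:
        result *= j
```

Product of odd numbers 1 to 7
`result` takes the values: 1 → 3 → 15 → 105

Answer: 105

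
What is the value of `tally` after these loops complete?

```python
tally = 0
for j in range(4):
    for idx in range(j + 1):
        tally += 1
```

Triangle: 1 + 2 + ... + 4
`tally` takes the values: 0 → 1 → 2 → 3 → 4 → 5 → 6 → 7 → 8 → 9 → 10

Answer: 10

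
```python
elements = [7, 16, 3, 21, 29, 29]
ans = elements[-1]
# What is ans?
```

Trace:
`elements = [7, 16, 3, 21, 29, 29]` → elements = [7, 16, 3, 21, 29, 29]
`ans = elements[-1]` → ans = 29
So ans = 29

Answer: 29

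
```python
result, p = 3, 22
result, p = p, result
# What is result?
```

Trace:
`result, p = 3, 22` → result = 3; p = 22
`result, p = p, result` → result = 22; p = 3
So result = 22

Answer: 22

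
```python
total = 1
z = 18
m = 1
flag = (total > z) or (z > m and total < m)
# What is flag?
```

Trace:
`total = 1` → total = 1
`z = 18` → z = 18
`m = 1` → m = 1
`flag = (total > z) or (z > m and total < m)` → flag = False
So flag = False

Answer: False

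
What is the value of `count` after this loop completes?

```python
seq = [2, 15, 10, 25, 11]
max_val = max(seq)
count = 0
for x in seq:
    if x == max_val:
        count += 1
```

Count of max value 25 in [2, 15, 10, 25, 11]
`count` takes the values: 0 → 1

Answer: 1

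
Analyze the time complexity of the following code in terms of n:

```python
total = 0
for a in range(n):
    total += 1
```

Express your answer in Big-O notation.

Each loop level contributes: n. Multiplying the contributions gives O(n).

Answer: O(n)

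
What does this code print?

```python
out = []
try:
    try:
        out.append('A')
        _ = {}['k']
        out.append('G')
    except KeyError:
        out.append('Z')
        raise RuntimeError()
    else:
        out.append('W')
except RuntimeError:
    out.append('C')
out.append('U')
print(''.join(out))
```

Execution trace: 'A' (inner try body) → 'Z' (inner except KeyError) → 'C' (outer except RuntimeError) → 'U' (after the try/except). Output: AZCU

Answer: AZCU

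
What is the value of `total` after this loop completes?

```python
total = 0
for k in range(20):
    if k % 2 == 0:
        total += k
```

Sum of even numbers 0 to 19
`total` takes the values: 0 → 2 → 6 → 12 → 20 → 30 → 42 → 56 → 72 → 90

Answer: 90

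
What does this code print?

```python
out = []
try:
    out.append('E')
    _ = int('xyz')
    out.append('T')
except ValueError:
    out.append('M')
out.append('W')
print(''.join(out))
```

Execution trace: 'E' (try body) → 'M' (except ValueError) → 'W' (after the try/except). Output: EMW

Answer: EMW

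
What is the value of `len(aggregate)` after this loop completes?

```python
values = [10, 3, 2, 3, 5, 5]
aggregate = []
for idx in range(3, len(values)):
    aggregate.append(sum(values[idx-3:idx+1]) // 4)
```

Number of 4-element averages
`aggregate` takes the values: [] → [4] → [4, 3] → [4, 3, 3]
So `len(aggregate)` = 3

Answer: 3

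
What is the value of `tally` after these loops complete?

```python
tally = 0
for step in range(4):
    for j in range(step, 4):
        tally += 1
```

Upper triangle: 4 + 3 + ... + 1
`tally` takes the values: 0 → 1 → 2 → 3 → 4 → 5 → 6 → 7 → 8 → 9 → 10

Answer: 10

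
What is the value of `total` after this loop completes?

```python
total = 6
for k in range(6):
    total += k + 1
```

Start at 6, add 1 to 6 = 27
`total` takes the values: 6 → 7 → 9 → 12 → 16 → 21 → 27

Answer: 27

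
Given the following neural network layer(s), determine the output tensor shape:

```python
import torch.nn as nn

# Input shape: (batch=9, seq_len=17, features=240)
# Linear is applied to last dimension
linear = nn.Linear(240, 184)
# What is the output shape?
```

Input: (9, 17, 240) -> Output: (9, 17, 184)

Answer: (9, 17, 184)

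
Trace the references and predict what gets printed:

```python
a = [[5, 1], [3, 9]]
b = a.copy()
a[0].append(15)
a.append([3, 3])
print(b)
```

Key concept: shallow copy with nested lists.
Step by step:
`a = [[5, 1], [3, 9]]` → a = [[5, 1], [3, 9]]
`b = a.copy()` → b = [[5, 1], [3, 9]]
`a[0].append(15)` → a = [[5, 1, 15], [3, 9]]; b = [[5, 1, 15], [3, 9]]
`a.append([3, 3])` → a = [[5, 1, 15], [3, 9], [3, 3]]
`print(b)` → prints [[5, 1, 15], [3, 9]]

Answer: [[5, 1, 15], [3, 9]]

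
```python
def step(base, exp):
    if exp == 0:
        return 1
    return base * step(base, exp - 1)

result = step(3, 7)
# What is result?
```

step(3, 7) = 3 * 3 * 3 * 3 * 3 * 3 * 3 = 2187

Answer: 2187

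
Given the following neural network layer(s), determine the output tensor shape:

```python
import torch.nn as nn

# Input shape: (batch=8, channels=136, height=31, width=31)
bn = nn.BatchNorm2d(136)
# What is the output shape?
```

Input: (8, 136, 31, 31) -> Output: (8, 136, 31, 31)

Answer: (8, 136, 31, 31)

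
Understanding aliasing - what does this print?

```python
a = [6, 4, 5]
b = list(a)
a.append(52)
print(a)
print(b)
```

Key concept: list() constructor creates copy.
Step by step:
`a = [6, 4, 5]` → a = [6, 4, 5]
`b = list(a)` → b = [6, 4, 5]
`a.append(52)` → a = [6, 4, 5, 52]
`print(a)` → prints [6, 4, 5, 52]
`print(b)` → prints [6, 4, 5]

Answer:
[6, 4, 5, 52]
[6, 4, 5]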